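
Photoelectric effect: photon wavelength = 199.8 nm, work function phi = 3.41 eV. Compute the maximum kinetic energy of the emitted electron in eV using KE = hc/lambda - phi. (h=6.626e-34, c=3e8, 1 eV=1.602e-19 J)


E_photon = hc / lambda
= (6.626e-34)(3e8) / (199.8e-9)
= 9.9489e-19 J
= 6.2103 eV
KE = E_photon - phi
= 6.2103 - 3.41
= 2.8003 eV

2.8003


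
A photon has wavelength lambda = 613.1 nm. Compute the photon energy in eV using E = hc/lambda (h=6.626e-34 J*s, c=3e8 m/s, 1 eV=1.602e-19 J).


E = hc / lambda
= (6.626e-34)(3e8) / (613.1e-9)
= 1.9878e-25 / 6.1310e-07
= 3.2422e-19 J
Converting to eV: 3.2422e-19 / 1.602e-19
= 2.0239 eV

2.0239


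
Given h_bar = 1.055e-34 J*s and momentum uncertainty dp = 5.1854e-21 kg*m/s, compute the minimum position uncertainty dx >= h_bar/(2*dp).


dx = h_bar / (2 * dp)
= 1.055e-34 / (2 * 5.1854e-21)
= 1.055e-34 / 1.0371e-20
= 1.0173e-14 m

1.0173e-14


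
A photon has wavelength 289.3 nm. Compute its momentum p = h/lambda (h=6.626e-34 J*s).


p = h / lambda
= 6.626e-34 / (289.3e-9)
= 6.626e-34 / 2.8930e-07
= 2.2904e-27 kg*m/s

2.2904e-27


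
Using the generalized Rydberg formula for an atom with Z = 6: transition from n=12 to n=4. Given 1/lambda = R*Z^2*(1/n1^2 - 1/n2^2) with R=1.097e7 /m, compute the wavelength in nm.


1/lambda = R * Z^2 * (1/n1^2 - 1/n2^2)
= 1.097e7 * 6^2 * (1/4^2 - 1/12^2)
= 1.097e7 * 36 * (0.0625 - 0.006944)
= 2.1940e+07 /m
lambda = 1 / 2.1940e+07
= 45.5789 nm

45.5789


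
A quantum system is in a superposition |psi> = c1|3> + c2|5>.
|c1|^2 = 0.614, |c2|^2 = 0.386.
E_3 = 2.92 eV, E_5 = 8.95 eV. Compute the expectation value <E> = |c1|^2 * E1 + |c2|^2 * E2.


<E> = |c1|^2 * E1 + |c2|^2 * E2
= 0.614 * 2.92 + 0.386 * 8.95
= 1.7929 + 3.4547
= 5.2476 eV

5.2476


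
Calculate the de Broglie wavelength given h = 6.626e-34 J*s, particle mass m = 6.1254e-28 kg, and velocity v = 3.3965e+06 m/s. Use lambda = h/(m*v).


lambda = h / (m * v)
= 6.626e-34 / (6.1254e-28 * 3.3965e+06)
= 6.626e-34 / 2.0805e-21
= 3.1848e-13 m

3.1848e-13


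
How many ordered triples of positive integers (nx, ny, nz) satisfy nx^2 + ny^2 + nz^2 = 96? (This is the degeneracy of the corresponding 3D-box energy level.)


Enumerate all (nx, ny, nz) with nx^2 + ny^2 + nz^2 = 96:
(4,4,8)
(4,8,4)
(8,4,4)
Total degeneracy = 3

3


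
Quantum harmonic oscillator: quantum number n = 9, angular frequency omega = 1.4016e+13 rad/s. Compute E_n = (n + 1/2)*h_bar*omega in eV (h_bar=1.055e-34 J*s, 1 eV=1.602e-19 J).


E = (n + 1/2) * h_bar * omega
= (9 + 0.5) * 1.055e-34 * 1.4016e+13
= 9.5 * 1.4787e-21
= 1.4048e-20 J
= 0.0877 eV

0.0877


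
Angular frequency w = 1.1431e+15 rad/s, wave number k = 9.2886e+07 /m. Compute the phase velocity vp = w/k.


vp = w / k
= 1.1431e+15 / 9.2886e+07
= 1.2306e+07 m/s

1.2306e+07


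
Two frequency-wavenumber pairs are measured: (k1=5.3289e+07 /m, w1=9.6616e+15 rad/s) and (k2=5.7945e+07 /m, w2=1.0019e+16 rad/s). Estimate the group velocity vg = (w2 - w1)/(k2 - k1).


vg = (w2 - w1) / (k2 - k1)
= (1.0019e+16 - 9.6616e+15) / (5.7945e+07 - 5.3289e+07)
= 3.5740e+14 / 4.6560e+06
= 7.6761e+07 m/s

7.6761e+07


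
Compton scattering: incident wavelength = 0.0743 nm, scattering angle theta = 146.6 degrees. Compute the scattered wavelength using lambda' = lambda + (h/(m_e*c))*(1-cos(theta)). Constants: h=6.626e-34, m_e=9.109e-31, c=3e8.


Compton wavelength: h/(m_e*c) = 2.4247e-12 m
d_lambda = 2.4247e-12 * (1 - cos(146.6 deg))
= 2.4247e-12 * 1.834848
= 4.4490e-12 m = 0.004449 nm
lambda' = 0.0743 + 0.004449
= 0.078749 nm

0.078749


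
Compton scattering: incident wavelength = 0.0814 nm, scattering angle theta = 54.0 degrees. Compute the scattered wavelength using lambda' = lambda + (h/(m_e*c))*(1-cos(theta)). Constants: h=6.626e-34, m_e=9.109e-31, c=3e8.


Compton wavelength: h/(m_e*c) = 2.4247e-12 m
d_lambda = 2.4247e-12 * (1 - cos(54.0 deg))
= 2.4247e-12 * 0.412215
= 9.9950e-13 m = 0.001 nm
lambda' = 0.0814 + 0.001
= 0.0824 nm

0.0824


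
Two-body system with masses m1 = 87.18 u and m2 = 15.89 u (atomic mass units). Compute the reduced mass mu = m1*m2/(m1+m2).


mu = m1 * m2 / (m1 + m2)
= 87.18 * 15.89 / (87.18 + 15.89)
= 1385.2902 / 103.07
= 13.4403 u

13.4403


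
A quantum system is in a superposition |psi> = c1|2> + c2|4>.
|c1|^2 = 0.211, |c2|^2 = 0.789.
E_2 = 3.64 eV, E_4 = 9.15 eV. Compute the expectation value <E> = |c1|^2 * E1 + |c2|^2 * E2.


<E> = |c1|^2 * E1 + |c2|^2 * E2
= 0.211 * 3.64 + 0.789 * 9.15
= 0.768 + 7.2194
= 7.9874 eV

7.9874


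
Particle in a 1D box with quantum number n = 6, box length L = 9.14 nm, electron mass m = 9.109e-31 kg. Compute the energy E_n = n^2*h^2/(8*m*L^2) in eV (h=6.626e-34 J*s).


E = n^2 * h^2 / (8 * m * L^2)
= 6^2 * (6.626e-34)^2 / (8 * 9.109e-31 * (9.14e-9)^2)
= 36 * 4.3904e-67 / (8 * 9.109e-31 * 8.3540e-17)
= 2.5963e-20 J
= 0.1621 eV

0.1621


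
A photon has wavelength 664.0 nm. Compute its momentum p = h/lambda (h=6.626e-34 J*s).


p = h / lambda
= 6.626e-34 / (664.0e-9)
= 6.626e-34 / 6.6400e-07
= 9.9789e-28 kg*m/s

9.9789e-28


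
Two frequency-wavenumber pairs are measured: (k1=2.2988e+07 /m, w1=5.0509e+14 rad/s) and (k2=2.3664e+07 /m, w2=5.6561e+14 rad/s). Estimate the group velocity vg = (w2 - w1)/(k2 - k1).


vg = (w2 - w1) / (k2 - k1)
= (5.6561e+14 - 5.0509e+14) / (2.3664e+07 - 2.2988e+07)
= 6.0520e+13 / 6.7600e+05
= 8.9527e+07 m/s

8.9527e+07


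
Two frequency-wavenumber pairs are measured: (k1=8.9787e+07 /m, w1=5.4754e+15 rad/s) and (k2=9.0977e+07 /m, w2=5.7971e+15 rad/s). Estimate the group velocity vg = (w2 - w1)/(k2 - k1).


vg = (w2 - w1) / (k2 - k1)
= (5.7971e+15 - 5.4754e+15) / (9.0977e+07 - 8.9787e+07)
= 3.2170e+14 / 1.1900e+06
= 2.7034e+08 m/s

2.7034e+08


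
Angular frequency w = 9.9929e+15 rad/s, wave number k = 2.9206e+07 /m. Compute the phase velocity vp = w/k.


vp = w / k
= 9.9929e+15 / 2.9206e+07
= 3.4215e+08 m/s

3.4215e+08


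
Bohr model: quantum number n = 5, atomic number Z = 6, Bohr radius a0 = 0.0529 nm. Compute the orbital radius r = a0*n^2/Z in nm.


r = a0 * n^2 / Z
= 0.0529 * 5^2 / 6
= 0.0529 * 25 / 6
= 0.2204 nm

0.2204


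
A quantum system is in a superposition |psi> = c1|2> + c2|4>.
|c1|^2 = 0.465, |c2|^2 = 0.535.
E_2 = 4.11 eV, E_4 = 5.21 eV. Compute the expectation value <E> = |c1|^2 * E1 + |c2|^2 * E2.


<E> = |c1|^2 * E1 + |c2|^2 * E2
= 0.465 * 4.11 + 0.535 * 5.21
= 1.9112 + 2.7873
= 4.6985 eV

4.6985


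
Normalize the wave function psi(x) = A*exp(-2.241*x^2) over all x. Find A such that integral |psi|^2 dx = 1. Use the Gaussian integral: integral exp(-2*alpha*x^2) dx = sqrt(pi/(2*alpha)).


integral |psi|^2 dx = A^2 * sqrt(pi/(2*alpha)) = 1
A^2 = sqrt(2*alpha/pi)
= sqrt(2 * 2.241 / pi)
= 1.194431
A = sqrt(1.194431)
= 1.0929

1.0929


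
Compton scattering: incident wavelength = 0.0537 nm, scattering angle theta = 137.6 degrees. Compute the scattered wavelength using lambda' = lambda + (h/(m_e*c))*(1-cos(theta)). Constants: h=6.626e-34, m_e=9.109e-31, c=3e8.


Compton wavelength: h/(m_e*c) = 2.4247e-12 m
d_lambda = 2.4247e-12 * (1 - cos(137.6 deg))
= 2.4247e-12 * 1.738455
= 4.2152e-12 m = 0.004215 nm
lambda' = 0.0537 + 0.004215
= 0.057915 nm

0.057915


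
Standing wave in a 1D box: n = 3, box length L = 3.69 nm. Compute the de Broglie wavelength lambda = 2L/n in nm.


lambda = 2L / n
= 2 * 3.69 / 3
= 7.38 / 3
= 2.46 nm

2.46


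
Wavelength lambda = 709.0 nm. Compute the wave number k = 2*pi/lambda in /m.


k = 2 * pi / lambda
= 6.2832 / (709.0e-9)
= 6.2832 / 7.0900e-07
= 8.8620e+06 /m

8.8620e+06


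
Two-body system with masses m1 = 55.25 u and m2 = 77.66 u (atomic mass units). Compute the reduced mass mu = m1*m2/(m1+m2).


mu = m1 * m2 / (m1 + m2)
= 55.25 * 77.66 / (55.25 + 77.66)
= 4290.715 / 132.91
= 32.2829 u

32.2829


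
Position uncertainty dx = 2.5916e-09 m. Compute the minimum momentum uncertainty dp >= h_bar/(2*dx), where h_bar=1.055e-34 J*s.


dp = h_bar / (2 * dx)
= 1.055e-34 / (2 * 2.5916e-09)
= 1.055e-34 / 5.1832e-09
= 2.0354e-26 kg*m/s

2.0354e-26


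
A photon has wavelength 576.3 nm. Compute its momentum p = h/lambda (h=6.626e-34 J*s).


p = h / lambda
= 6.626e-34 / (576.3e-9)
= 6.626e-34 / 5.7630e-07
= 1.1497e-27 kg*m/s

1.1497e-27


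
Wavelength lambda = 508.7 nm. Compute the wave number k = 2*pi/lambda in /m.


k = 2 * pi / lambda
= 6.2832 / (508.7e-9)
= 6.2832 / 5.0870e-07
= 1.2351e+07 /m

1.2351e+07


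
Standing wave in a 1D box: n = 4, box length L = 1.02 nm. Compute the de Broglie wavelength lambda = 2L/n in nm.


lambda = 2L / n
= 2 * 1.02 / 4
= 2.04 / 4
= 0.51 nm

0.51


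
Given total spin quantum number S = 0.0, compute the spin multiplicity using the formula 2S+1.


Spin multiplicity = 2S + 1
= 2 * 0.0 + 1
= 0.0 + 1
= 1

1


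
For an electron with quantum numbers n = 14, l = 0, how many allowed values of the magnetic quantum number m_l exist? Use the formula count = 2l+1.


m_l ranges from -l to +l in integer steps
So m_l goes from -0 to +0
Count = 2l + 1 = 2*0 + 1
= 1

1


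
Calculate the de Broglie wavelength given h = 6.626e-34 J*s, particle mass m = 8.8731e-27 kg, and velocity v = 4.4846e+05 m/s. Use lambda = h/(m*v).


lambda = h / (m * v)
= 6.626e-34 / (8.8731e-27 * 4.4846e+05)
= 6.626e-34 / 3.9792e-21
= 1.6651e-13 m

1.6651e-13


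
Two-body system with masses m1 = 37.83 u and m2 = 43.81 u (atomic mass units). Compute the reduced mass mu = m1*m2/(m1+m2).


mu = m1 * m2 / (m1 + m2)
= 37.83 * 43.81 / (37.83 + 43.81)
= 1657.3323 / 81.64
= 20.3005 u

20.3005


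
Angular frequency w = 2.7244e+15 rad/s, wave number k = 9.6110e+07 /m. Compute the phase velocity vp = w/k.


vp = w / k
= 2.7244e+15 / 9.6110e+07
= 2.8347e+07 m/s

2.8347e+07


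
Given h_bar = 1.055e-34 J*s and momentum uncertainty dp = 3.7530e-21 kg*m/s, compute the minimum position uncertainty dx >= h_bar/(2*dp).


dx = h_bar / (2 * dp)
= 1.055e-34 / (2 * 3.7530e-21)
= 1.055e-34 / 7.5060e-21
= 1.4055e-14 m

1.4055e-14


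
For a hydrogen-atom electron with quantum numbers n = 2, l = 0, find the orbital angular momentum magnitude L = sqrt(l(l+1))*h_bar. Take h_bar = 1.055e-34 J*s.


L = sqrt(l*(l+1)) * h_bar
= sqrt(0 * 1) * 1.055e-34
= sqrt(0) * 1.055e-34
= 0.0 * 1.055e-34
= 0.0000e+00 J*s

0.0000e+00


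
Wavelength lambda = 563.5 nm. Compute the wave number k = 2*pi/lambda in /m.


k = 2 * pi / lambda
= 6.2832 / (563.5e-9)
= 6.2832 / 5.6350e-07
= 1.1150e+07 /m

1.1150e+07


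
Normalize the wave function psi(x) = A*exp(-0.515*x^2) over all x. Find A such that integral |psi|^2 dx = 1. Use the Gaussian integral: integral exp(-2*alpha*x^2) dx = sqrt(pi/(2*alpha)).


integral |psi|^2 dx = A^2 * sqrt(pi/(2*alpha)) = 1
A^2 = sqrt(2*alpha/pi)
= sqrt(2 * 0.515 / pi)
= 0.57259
A = sqrt(0.57259)
= 0.7567

0.7567


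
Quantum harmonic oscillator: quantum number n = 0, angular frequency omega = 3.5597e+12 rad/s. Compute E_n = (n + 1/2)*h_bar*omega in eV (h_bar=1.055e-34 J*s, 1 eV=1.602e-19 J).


E = (n + 1/2) * h_bar * omega
= (0 + 0.5) * 1.055e-34 * 3.5597e+12
= 0.5 * 3.7555e-22
= 1.8777e-22 J
= 0.0012 eV

0.0012


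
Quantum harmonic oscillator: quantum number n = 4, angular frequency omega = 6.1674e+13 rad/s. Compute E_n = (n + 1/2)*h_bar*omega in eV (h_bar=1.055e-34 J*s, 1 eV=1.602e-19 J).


E = (n + 1/2) * h_bar * omega
= (4 + 0.5) * 1.055e-34 * 6.1674e+13
= 4.5 * 6.5066e-21
= 2.9280e-20 J
= 0.1828 eV

0.1828


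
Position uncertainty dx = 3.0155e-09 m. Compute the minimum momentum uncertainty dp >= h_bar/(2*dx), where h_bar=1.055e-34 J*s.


dp = h_bar / (2 * dx)
= 1.055e-34 / (2 * 3.0155e-09)
= 1.055e-34 / 6.0310e-09
= 1.7493e-26 kg*m/s

1.7493e-26


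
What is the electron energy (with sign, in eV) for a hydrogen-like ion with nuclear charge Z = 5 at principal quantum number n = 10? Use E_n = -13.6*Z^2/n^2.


E_n = -13.6 * Z^2 / n^2
= -13.6 * 5^2 / 10^2
= -13.6 * 25 / 100
= -3.4 eV

-3.4


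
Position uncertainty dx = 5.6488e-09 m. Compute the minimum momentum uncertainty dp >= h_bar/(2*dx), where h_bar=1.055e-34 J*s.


dp = h_bar / (2 * dx)
= 1.055e-34 / (2 * 5.6488e-09)
= 1.055e-34 / 1.1298e-08
= 9.3383e-27 kg*m/s

9.3383e-27


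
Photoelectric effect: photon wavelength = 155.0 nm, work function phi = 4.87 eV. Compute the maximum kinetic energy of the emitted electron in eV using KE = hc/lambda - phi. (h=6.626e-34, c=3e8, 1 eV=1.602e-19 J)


E_photon = hc / lambda
= (6.626e-34)(3e8) / (155.0e-9)
= 1.2825e-18 J
= 8.0053 eV
KE = E_photon - phi
= 8.0053 - 4.87
= 3.1353 eV

3.1353


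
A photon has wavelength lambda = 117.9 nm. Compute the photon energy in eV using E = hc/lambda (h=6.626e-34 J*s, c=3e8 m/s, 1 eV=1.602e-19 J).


E = hc / lambda
= (6.626e-34)(3e8) / (117.9e-9)
= 1.9878e-25 / 1.1790e-07
= 1.6860e-18 J
Converting to eV: 1.6860e-18 / 1.602e-19
= 10.5244 eV

10.5244


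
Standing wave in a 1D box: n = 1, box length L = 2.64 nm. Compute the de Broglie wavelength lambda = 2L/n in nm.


lambda = 2L / n
= 2 * 2.64 / 1
= 5.28 / 1
= 5.28 nm

5.28


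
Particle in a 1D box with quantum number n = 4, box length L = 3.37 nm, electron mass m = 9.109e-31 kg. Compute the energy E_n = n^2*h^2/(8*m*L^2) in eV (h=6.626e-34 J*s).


E = n^2 * h^2 / (8 * m * L^2)
= 4^2 * (6.626e-34)^2 / (8 * 9.109e-31 * (3.37e-9)^2)
= 16 * 4.3904e-67 / (8 * 9.109e-31 * 1.1357e-17)
= 8.4879e-20 J
= 0.5298 eV

0.5298


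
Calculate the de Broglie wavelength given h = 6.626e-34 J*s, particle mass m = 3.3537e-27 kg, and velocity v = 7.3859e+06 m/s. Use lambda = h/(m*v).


lambda = h / (m * v)
= 6.626e-34 / (3.3537e-27 * 7.3859e+06)
= 6.626e-34 / 2.4770e-20
= 2.6750e-14 m

2.6750e-14


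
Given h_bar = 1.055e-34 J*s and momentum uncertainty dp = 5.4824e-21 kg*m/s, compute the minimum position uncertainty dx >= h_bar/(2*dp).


dx = h_bar / (2 * dp)
= 1.055e-34 / (2 * 5.4824e-21)
= 1.055e-34 / 1.0965e-20
= 9.6217e-15 m

9.6217e-15


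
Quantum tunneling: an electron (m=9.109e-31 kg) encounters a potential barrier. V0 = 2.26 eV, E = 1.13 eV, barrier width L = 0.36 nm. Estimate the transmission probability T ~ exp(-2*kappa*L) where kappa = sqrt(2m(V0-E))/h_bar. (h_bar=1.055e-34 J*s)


V0 - E = 1.13 eV = 1.8103e-19 J
kappa = sqrt(2 * m * (V0-E)) / h_bar
= sqrt(2 * 9.109e-31 * 1.8103e-19) / 1.055e-34
= 5.4434e+09 /m
2*kappa*L = 2 * 5.4434e+09 * 0.36e-9
= 3.9192
T = exp(-3.9192) = 1.985636e-02

1.985636e-02


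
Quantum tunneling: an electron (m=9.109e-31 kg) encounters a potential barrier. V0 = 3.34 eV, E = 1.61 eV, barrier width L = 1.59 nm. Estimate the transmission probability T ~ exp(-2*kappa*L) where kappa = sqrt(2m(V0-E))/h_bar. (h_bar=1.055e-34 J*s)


V0 - E = 1.73 eV = 2.7715e-19 J
kappa = sqrt(2 * m * (V0-E)) / h_bar
= sqrt(2 * 9.109e-31 * 2.7715e-19) / 1.055e-34
= 6.7352e+09 /m
2*kappa*L = 2 * 6.7352e+09 * 1.59e-9
= 21.418
T = exp(-21.418) = 4.991972e-10

4.991972e-10


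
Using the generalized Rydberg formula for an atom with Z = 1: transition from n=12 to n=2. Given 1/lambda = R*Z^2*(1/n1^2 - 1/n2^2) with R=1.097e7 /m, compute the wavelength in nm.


1/lambda = R * Z^2 * (1/n1^2 - 1/n2^2)
= 1.097e7 * 1^2 * (1/2^2 - 1/12^2)
= 1.097e7 * 1 * (0.25 - 0.006944)
= 2.6663e+06 /m
lambda = 1 / 2.6663e+06
= 375.0488 nm

375.0488


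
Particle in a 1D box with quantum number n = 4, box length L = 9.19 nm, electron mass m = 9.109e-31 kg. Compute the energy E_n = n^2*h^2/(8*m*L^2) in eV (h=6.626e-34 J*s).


E = n^2 * h^2 / (8 * m * L^2)
= 4^2 * (6.626e-34)^2 / (8 * 9.109e-31 * (9.19e-9)^2)
= 16 * 4.3904e-67 / (8 * 9.109e-31 * 8.4456e-17)
= 1.1414e-20 J
= 0.0712 eV

0.0712


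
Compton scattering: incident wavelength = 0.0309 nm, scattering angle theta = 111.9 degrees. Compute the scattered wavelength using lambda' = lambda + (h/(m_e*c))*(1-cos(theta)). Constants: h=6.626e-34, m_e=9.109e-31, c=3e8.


Compton wavelength: h/(m_e*c) = 2.4247e-12 m
d_lambda = 2.4247e-12 * (1 - cos(111.9 deg))
= 2.4247e-12 * 1.372988
= 3.3291e-12 m = 0.003329 nm
lambda' = 0.0309 + 0.003329
= 0.034229 nm

0.034229


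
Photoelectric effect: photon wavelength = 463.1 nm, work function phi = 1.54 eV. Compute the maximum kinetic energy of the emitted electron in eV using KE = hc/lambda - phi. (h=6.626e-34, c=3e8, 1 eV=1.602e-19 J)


E_photon = hc / lambda
= (6.626e-34)(3e8) / (463.1e-9)
= 4.2924e-19 J
= 2.6794 eV
KE = E_photon - phi
= 2.6794 - 1.54
= 1.1394 eV

1.1394


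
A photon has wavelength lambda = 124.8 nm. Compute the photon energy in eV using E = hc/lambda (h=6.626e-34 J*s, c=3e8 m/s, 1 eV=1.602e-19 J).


E = hc / lambda
= (6.626e-34)(3e8) / (124.8e-9)
= 1.9878e-25 / 1.2480e-07
= 1.5928e-18 J
Converting to eV: 1.5928e-18 / 1.602e-19
= 9.9425 eV

9.9425


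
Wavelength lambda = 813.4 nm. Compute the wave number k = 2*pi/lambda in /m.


k = 2 * pi / lambda
= 6.2832 / (813.4e-9)
= 6.2832 / 8.1340e-07
= 7.7246e+06 /m

7.7246e+06


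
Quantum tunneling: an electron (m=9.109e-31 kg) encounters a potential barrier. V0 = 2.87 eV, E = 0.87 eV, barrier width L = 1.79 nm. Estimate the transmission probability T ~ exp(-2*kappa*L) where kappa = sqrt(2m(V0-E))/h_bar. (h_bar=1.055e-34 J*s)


V0 - E = 2.0 eV = 3.2040e-19 J
kappa = sqrt(2 * m * (V0-E)) / h_bar
= sqrt(2 * 9.109e-31 * 3.2040e-19) / 1.055e-34
= 7.2418e+09 /m
2*kappa*L = 2 * 7.2418e+09 * 1.79e-9
= 25.9255
T = exp(-25.9255) = 5.504244e-12

5.504244e-12


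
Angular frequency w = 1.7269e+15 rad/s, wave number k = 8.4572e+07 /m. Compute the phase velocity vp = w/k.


vp = w / k
= 1.7269e+15 / 8.4572e+07
= 2.0419e+07 m/s

2.0419e+07


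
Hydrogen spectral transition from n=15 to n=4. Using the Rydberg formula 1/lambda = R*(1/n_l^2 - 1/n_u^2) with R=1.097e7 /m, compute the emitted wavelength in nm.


1/lambda = R * (1/n_l^2 - 1/n_u^2)
= 1.097e7 * (1/4^2 - 1/15^2)
= 1.097e7 * (0.0625 - 0.004444)
= 1.097e7 * 0.058056
= 6.3687e+05 /m
lambda = 1 / 6.3687e+05 = 1570.1805 nm

1570.1805


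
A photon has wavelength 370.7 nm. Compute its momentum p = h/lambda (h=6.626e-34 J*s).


p = h / lambda
= 6.626e-34 / (370.7e-9)
= 6.626e-34 / 3.7070e-07
= 1.7874e-27 kg*m/s

1.7874e-27


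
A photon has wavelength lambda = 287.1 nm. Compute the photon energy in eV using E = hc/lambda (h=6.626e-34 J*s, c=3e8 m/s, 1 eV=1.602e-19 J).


E = hc / lambda
= (6.626e-34)(3e8) / (287.1e-9)
= 1.9878e-25 / 2.8710e-07
= 6.9237e-19 J
Converting to eV: 6.9237e-19 / 1.602e-19
= 4.3219 eV

4.3219


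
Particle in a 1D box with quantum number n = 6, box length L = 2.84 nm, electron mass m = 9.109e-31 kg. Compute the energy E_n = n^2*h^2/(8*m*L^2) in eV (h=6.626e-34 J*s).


E = n^2 * h^2 / (8 * m * L^2)
= 6^2 * (6.626e-34)^2 / (8 * 9.109e-31 * (2.84e-9)^2)
= 36 * 4.3904e-67 / (8 * 9.109e-31 * 8.0656e-18)
= 2.6891e-19 J
= 1.6786 eV

1.6786


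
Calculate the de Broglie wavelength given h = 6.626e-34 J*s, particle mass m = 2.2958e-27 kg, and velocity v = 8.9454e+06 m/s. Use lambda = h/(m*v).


lambda = h / (m * v)
= 6.626e-34 / (2.2958e-27 * 8.9454e+06)
= 6.626e-34 / 2.0537e-20
= 3.2264e-14 m

3.2264e-14


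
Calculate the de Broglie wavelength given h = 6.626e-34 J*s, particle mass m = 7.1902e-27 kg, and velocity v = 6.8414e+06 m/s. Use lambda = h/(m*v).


lambda = h / (m * v)
= 6.626e-34 / (7.1902e-27 * 6.8414e+06)
= 6.626e-34 / 4.9191e-20
= 1.3470e-14 m

1.3470e-14


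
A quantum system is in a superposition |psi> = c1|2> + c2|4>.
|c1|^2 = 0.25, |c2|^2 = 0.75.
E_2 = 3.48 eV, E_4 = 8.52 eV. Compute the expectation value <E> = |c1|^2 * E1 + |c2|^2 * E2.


<E> = |c1|^2 * E1 + |c2|^2 * E2
= 0.25 * 3.48 + 0.75 * 8.52
= 0.87 + 6.39
= 7.26 eV

7.26


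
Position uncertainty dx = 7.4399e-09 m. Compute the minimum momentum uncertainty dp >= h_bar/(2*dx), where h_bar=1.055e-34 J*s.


dp = h_bar / (2 * dx)
= 1.055e-34 / (2 * 7.4399e-09)
= 1.055e-34 / 1.4880e-08
= 7.0901e-27 kg*m/s

7.0901e-27


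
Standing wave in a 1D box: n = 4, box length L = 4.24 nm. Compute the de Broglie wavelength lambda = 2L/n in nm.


lambda = 2L / n
= 2 * 4.24 / 4
= 8.48 / 4
= 2.12 nm

2.12


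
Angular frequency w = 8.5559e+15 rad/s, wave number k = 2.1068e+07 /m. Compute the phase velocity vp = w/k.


vp = w / k
= 8.5559e+15 / 2.1068e+07
= 4.0611e+08 m/s

4.0611e+08


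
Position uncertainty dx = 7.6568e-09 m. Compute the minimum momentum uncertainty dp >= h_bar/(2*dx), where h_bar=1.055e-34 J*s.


dp = h_bar / (2 * dx)
= 1.055e-34 / (2 * 7.6568e-09)
= 1.055e-34 / 1.5314e-08
= 6.8893e-27 kg*m/s

6.8893e-27


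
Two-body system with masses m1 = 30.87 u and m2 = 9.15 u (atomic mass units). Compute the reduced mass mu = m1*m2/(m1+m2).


mu = m1 * m2 / (m1 + m2)
= 30.87 * 9.15 / (30.87 + 9.15)
= 282.4605 / 40.02
= 7.058 u

7.058


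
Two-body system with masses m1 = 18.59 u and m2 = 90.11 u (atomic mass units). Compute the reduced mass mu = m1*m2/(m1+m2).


mu = m1 * m2 / (m1 + m2)
= 18.59 * 90.11 / (18.59 + 90.11)
= 1675.1449 / 108.7
= 15.4107 u

15.4107


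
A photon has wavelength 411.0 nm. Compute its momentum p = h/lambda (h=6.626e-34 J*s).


p = h / lambda
= 6.626e-34 / (411.0e-9)
= 6.626e-34 / 4.1100e-07
= 1.6122e-27 kg*m/s

1.6122e-27


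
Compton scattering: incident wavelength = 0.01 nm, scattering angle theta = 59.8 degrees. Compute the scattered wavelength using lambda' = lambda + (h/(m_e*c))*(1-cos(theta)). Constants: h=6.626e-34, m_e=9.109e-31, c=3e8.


Compton wavelength: h/(m_e*c) = 2.4247e-12 m
d_lambda = 2.4247e-12 * (1 - cos(59.8 deg))
= 2.4247e-12 * 0.49698
= 1.2050e-12 m = 0.001205 nm
lambda' = 0.01 + 0.001205
= 0.011205 nm

0.011205


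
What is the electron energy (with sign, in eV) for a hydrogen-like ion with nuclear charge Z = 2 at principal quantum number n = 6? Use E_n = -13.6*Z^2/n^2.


E_n = -13.6 * Z^2 / n^2
= -13.6 * 2^2 / 6^2
= -13.6 * 4 / 36
= -1.5111 eV

-1.5111


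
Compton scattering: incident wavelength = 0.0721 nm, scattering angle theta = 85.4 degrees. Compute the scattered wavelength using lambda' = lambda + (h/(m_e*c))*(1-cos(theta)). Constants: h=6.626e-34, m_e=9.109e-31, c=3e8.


Compton wavelength: h/(m_e*c) = 2.4247e-12 m
d_lambda = 2.4247e-12 * (1 - cos(85.4 deg))
= 2.4247e-12 * 0.919801
= 2.2302e-12 m = 0.00223 nm
lambda' = 0.0721 + 0.00223
= 0.07433 nm

0.07433


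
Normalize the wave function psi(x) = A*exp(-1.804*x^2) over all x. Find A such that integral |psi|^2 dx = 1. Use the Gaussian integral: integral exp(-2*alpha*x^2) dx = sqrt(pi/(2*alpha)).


integral |psi|^2 dx = A^2 * sqrt(pi/(2*alpha)) = 1
A^2 = sqrt(2*alpha/pi)
= sqrt(2 * 1.804 / pi)
= 1.071663
A = sqrt(1.071663)
= 1.0352

1.0352


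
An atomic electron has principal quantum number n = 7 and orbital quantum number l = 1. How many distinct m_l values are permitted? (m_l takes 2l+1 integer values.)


m_l ranges from -l to +l in integer steps
So m_l goes from -1 to +1
Count = 2l + 1 = 2*1 + 1
= 3

3


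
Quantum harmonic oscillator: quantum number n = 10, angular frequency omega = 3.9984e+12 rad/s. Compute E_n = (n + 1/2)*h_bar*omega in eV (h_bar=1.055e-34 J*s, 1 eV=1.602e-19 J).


E = (n + 1/2) * h_bar * omega
= (10 + 0.5) * 1.055e-34 * 3.9984e+12
= 10.5 * 4.2183e-22
= 4.4292e-21 J
= 0.0276 eV

0.0276


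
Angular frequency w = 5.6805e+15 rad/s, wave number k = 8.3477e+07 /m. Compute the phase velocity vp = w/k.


vp = w / k
= 5.6805e+15 / 8.3477e+07
= 6.8049e+07 m/s

6.8049e+07


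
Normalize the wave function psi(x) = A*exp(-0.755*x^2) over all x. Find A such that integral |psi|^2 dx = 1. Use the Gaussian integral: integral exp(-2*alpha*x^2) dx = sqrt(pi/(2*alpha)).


integral |psi|^2 dx = A^2 * sqrt(pi/(2*alpha)) = 1
A^2 = sqrt(2*alpha/pi)
= sqrt(2 * 0.755 / pi)
= 0.693288
A = sqrt(0.693288)
= 0.8326

0.8326


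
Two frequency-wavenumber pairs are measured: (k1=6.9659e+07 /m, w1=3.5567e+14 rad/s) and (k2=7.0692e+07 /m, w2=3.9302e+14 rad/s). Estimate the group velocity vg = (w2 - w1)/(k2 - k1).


vg = (w2 - w1) / (k2 - k1)
= (3.9302e+14 - 3.5567e+14) / (7.0692e+07 - 6.9659e+07)
= 3.7350e+13 / 1.0330e+06
= 3.6157e+07 m/s

3.6157e+07


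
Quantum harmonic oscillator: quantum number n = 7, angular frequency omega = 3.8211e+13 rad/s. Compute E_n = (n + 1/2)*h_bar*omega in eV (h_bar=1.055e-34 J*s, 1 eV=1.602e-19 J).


E = (n + 1/2) * h_bar * omega
= (7 + 0.5) * 1.055e-34 * 3.8211e+13
= 7.5 * 4.0313e-21
= 3.0234e-20 J
= 0.1887 eV

0.1887


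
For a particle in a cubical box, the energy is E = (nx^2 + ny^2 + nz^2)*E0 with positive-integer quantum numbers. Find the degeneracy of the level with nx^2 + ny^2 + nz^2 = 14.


Enumerate all (nx, ny, nz) with nx^2 + ny^2 + nz^2 = 14:
(1,2,3)
(1,3,2)
(2,1,3)
(2,3,1)
(3,1,2)
(3,2,1)
Total degeneracy = 6

6


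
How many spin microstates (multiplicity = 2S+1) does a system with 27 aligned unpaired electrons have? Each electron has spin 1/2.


Total spin S = N * (1/2) = 27 * 0.5 = 13.5
Spin multiplicity = 2S + 1
= 2 * 13.5 + 1
= 28

28


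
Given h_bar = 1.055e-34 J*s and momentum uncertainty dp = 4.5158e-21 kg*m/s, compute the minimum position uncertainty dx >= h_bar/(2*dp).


dx = h_bar / (2 * dp)
= 1.055e-34 / (2 * 4.5158e-21)
= 1.055e-34 / 9.0316e-21
= 1.1681e-14 m

1.1681e-14


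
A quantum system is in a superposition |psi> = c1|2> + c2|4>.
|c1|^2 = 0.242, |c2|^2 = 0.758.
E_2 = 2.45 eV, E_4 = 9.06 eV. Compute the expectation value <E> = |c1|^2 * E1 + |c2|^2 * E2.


<E> = |c1|^2 * E1 + |c2|^2 * E2
= 0.242 * 2.45 + 0.758 * 9.06
= 0.5929 + 6.8675
= 7.4604 eV

7.4604


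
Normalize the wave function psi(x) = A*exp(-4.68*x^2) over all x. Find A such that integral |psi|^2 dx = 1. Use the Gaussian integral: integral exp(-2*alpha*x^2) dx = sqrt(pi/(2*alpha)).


integral |psi|^2 dx = A^2 * sqrt(pi/(2*alpha)) = 1
A^2 = sqrt(2*alpha/pi)
= sqrt(2 * 4.68 / pi)
= 1.726088
A = sqrt(1.726088)
= 1.3138

1.3138


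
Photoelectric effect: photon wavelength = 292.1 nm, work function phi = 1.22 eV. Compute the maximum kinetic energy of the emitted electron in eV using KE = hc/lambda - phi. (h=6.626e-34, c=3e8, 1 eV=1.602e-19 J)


E_photon = hc / lambda
= (6.626e-34)(3e8) / (292.1e-9)
= 6.8052e-19 J
= 4.2479 eV
KE = E_photon - phi
= 4.2479 - 1.22
= 3.0279 eV

3.0279


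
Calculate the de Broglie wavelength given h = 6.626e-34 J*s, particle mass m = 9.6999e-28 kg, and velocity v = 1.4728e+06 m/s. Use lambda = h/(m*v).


lambda = h / (m * v)
= 6.626e-34 / (9.6999e-28 * 1.4728e+06)
= 6.626e-34 / 1.4286e-21
= 4.6381e-13 m

4.6381e-13


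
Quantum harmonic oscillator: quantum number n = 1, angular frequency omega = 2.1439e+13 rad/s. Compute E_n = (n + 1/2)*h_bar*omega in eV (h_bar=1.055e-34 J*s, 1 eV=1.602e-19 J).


E = (n + 1/2) * h_bar * omega
= (1 + 0.5) * 1.055e-34 * 2.1439e+13
= 1.5 * 2.2618e-21
= 3.3927e-21 J
= 0.0212 eV

0.0212


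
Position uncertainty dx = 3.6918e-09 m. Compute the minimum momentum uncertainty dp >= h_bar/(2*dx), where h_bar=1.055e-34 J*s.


dp = h_bar / (2 * dx)
= 1.055e-34 / (2 * 3.6918e-09)
= 1.055e-34 / 7.3836e-09
= 1.4288e-26 kg*m/s

1.4288e-26


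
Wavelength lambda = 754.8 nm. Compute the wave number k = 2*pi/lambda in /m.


k = 2 * pi / lambda
= 6.2832 / (754.8e-9)
= 6.2832 / 7.5480e-07
= 8.3243e+06 /m

8.3243e+06


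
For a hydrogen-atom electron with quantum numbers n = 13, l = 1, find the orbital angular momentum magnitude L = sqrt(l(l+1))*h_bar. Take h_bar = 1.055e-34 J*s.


L = sqrt(l*(l+1)) * h_bar
= sqrt(1 * 2) * 1.055e-34
= sqrt(2) * 1.055e-34
= 1.4142 * 1.055e-34
= 1.4920e-34 J*s

1.4920e-34


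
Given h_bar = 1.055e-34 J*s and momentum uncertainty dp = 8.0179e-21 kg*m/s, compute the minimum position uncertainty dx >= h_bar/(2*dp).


dx = h_bar / (2 * dp)
= 1.055e-34 / (2 * 8.0179e-21)
= 1.055e-34 / 1.6036e-20
= 6.5790e-15 m

6.5790e-15


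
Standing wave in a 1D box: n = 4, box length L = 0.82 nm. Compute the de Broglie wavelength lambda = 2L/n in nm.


lambda = 2L / n
= 2 * 0.82 / 4
= 1.64 / 4
= 0.41 nm

0.41


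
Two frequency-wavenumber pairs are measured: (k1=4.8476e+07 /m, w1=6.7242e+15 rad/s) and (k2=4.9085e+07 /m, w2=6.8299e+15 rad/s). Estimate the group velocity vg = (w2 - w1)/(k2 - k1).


vg = (w2 - w1) / (k2 - k1)
= (6.8299e+15 - 6.7242e+15) / (4.9085e+07 - 4.8476e+07)
= 1.0570e+14 / 6.0900e+05
= 1.7356e+08 m/s

1.7356e+08


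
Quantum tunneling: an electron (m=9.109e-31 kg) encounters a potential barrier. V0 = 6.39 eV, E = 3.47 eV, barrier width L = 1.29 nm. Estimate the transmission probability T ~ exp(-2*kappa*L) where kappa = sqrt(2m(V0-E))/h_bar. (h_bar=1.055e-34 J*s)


V0 - E = 2.92 eV = 4.6778e-19 J
kappa = sqrt(2 * m * (V0-E)) / h_bar
= sqrt(2 * 9.109e-31 * 4.6778e-19) / 1.055e-34
= 8.7503e+09 /m
2*kappa*L = 2 * 8.7503e+09 * 1.29e-9
= 22.5757
T = exp(-22.5757) = 1.568626e-10

1.568626e-10


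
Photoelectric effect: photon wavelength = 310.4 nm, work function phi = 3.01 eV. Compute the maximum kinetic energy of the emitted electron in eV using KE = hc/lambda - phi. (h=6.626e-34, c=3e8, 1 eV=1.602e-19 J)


E_photon = hc / lambda
= (6.626e-34)(3e8) / (310.4e-9)
= 6.4040e-19 J
= 3.9975 eV
KE = E_photon - phi
= 3.9975 - 3.01
= 0.9875 eV

0.9875


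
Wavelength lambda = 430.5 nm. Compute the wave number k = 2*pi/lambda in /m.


k = 2 * pi / lambda
= 6.2832 / (430.5e-9)
= 6.2832 / 4.3050e-07
= 1.4595e+07 /m

1.4595e+07


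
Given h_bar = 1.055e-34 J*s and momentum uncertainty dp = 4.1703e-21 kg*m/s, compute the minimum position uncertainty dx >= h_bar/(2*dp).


dx = h_bar / (2 * dp)
= 1.055e-34 / (2 * 4.1703e-21)
= 1.055e-34 / 8.3406e-21
= 1.2649e-14 m

1.2649e-14


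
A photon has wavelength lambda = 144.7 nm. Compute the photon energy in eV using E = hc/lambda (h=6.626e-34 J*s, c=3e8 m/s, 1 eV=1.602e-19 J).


E = hc / lambda
= (6.626e-34)(3e8) / (144.7e-9)
= 1.9878e-25 / 1.4470e-07
= 1.3737e-18 J
Converting to eV: 1.3737e-18 / 1.602e-19
= 8.5751 eV

8.5751


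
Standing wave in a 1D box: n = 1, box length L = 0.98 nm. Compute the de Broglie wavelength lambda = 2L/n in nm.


lambda = 2L / n
= 2 * 0.98 / 1
= 1.96 / 1
= 1.96 nm

1.96


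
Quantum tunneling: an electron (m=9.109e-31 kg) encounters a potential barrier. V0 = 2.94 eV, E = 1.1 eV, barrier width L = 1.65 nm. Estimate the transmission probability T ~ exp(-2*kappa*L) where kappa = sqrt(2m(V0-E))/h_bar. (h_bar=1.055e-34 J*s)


V0 - E = 1.84 eV = 2.9477e-19 J
kappa = sqrt(2 * m * (V0-E)) / h_bar
= sqrt(2 * 9.109e-31 * 2.9477e-19) / 1.055e-34
= 6.9461e+09 /m
2*kappa*L = 2 * 6.9461e+09 * 1.65e-9
= 22.922
T = exp(-22.922) = 1.109465e-10

1.109465e-10


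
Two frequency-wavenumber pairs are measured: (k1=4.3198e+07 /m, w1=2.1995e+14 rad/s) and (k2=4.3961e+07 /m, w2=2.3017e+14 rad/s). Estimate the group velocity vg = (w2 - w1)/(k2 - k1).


vg = (w2 - w1) / (k2 - k1)
= (2.3017e+14 - 2.1995e+14) / (4.3961e+07 - 4.3198e+07)
= 1.0220e+13 / 7.6300e+05
= 1.3394e+07 m/s

1.3394e+07


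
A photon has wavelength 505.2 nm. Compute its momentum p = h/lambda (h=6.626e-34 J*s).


p = h / lambda
= 6.626e-34 / (505.2e-9)
= 6.626e-34 / 5.0520e-07
= 1.3116e-27 kg*m/s

1.3116e-27


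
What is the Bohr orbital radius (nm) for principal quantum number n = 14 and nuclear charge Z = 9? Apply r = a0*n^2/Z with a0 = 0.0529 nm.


r = a0 * n^2 / Z
= 0.0529 * 14^2 / 9
= 0.0529 * 196 / 9
= 1.152 nm

1.152


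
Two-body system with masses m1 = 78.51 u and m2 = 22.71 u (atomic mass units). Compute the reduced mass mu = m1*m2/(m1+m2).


mu = m1 * m2 / (m1 + m2)
= 78.51 * 22.71 / (78.51 + 22.71)
= 1782.9621 / 101.22
= 17.6147 u

17.6147


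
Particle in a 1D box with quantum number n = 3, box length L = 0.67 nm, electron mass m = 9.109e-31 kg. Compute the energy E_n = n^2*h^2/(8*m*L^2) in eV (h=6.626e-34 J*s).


E = n^2 * h^2 / (8 * m * L^2)
= 3^2 * (6.626e-34)^2 / (8 * 9.109e-31 * (0.67e-9)^2)
= 9 * 4.3904e-67 / (8 * 9.109e-31 * 4.4890e-19)
= 1.2079e-18 J
= 7.54 eV

7.54


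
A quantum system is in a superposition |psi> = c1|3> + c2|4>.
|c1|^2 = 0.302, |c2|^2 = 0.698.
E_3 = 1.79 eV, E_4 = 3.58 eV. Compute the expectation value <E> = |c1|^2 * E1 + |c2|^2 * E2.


<E> = |c1|^2 * E1 + |c2|^2 * E2
= 0.302 * 1.79 + 0.698 * 3.58
= 0.5406 + 2.4988
= 3.0394 eV

3.0394


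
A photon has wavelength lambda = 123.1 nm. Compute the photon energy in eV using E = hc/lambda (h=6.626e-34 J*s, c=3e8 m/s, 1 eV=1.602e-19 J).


E = hc / lambda
= (6.626e-34)(3e8) / (123.1e-9)
= 1.9878e-25 / 1.2310e-07
= 1.6148e-18 J
Converting to eV: 1.6148e-18 / 1.602e-19
= 10.0798 eV

10.0798


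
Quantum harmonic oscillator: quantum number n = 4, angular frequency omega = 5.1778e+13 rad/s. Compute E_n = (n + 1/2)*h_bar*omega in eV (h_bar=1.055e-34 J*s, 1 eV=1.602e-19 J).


E = (n + 1/2) * h_bar * omega
= (4 + 0.5) * 1.055e-34 * 5.1778e+13
= 4.5 * 5.4626e-21
= 2.4582e-20 J
= 0.1534 eV

0.1534


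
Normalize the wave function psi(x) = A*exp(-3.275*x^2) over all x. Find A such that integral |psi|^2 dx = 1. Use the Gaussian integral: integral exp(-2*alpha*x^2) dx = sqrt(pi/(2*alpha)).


integral |psi|^2 dx = A^2 * sqrt(pi/(2*alpha)) = 1
A^2 = sqrt(2*alpha/pi)
= sqrt(2 * 3.275 / pi)
= 1.443929
A = sqrt(1.443929)
= 1.2016

1.2016


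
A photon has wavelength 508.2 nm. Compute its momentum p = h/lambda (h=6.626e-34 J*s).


p = h / lambda
= 6.626e-34 / (508.2e-9)
= 6.626e-34 / 5.0820e-07
= 1.3038e-27 kg*m/s

1.3038e-27


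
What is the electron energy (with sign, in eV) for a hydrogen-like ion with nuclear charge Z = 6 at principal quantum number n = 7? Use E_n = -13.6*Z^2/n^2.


E_n = -13.6 * Z^2 / n^2
= -13.6 * 6^2 / 7^2
= -13.6 * 36 / 49
= -9.9918 eV

-9.9918


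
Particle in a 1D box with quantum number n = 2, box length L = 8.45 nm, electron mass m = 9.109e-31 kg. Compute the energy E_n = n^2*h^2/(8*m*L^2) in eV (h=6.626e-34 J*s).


E = n^2 * h^2 / (8 * m * L^2)
= 2^2 * (6.626e-34)^2 / (8 * 9.109e-31 * (8.45e-9)^2)
= 4 * 4.3904e-67 / (8 * 9.109e-31 * 7.1402e-17)
= 3.3751e-21 J
= 0.0211 eV

0.0211


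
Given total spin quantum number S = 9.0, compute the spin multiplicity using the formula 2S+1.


Spin multiplicity = 2S + 1
= 2 * 9.0 + 1
= 18.0 + 1
= 19

19


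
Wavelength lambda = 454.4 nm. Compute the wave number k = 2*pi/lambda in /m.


k = 2 * pi / lambda
= 6.2832 / (454.4e-9)
= 6.2832 / 4.5440e-07
= 1.3827e+07 /m

1.3827e+07


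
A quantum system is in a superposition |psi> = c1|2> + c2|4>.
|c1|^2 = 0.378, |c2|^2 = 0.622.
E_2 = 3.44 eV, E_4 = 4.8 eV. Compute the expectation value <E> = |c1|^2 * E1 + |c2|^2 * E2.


<E> = |c1|^2 * E1 + |c2|^2 * E2
= 0.378 * 3.44 + 0.622 * 4.8
= 1.3003 + 2.9856
= 4.2859 eV

4.2859


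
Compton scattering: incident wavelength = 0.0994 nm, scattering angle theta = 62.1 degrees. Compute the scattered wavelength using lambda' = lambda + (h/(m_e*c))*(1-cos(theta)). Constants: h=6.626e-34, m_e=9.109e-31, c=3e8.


Compton wavelength: h/(m_e*c) = 2.4247e-12 m
d_lambda = 2.4247e-12 * (1 - cos(62.1 deg))
= 2.4247e-12 * 0.53207
= 1.2901e-12 m = 0.00129 nm
lambda' = 0.0994 + 0.00129
= 0.10069 nm

0.10069


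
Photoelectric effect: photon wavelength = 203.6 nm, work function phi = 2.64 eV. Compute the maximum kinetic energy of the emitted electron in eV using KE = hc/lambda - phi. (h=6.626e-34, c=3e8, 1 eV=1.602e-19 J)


E_photon = hc / lambda
= (6.626e-34)(3e8) / (203.6e-9)
= 9.7633e-19 J
= 6.0944 eV
KE = E_photon - phi
= 6.0944 - 2.64
= 3.4544 eV

3.4544


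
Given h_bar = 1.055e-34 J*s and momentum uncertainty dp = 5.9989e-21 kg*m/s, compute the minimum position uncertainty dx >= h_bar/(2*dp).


dx = h_bar / (2 * dp)
= 1.055e-34 / (2 * 5.9989e-21)
= 1.055e-34 / 1.1998e-20
= 8.7933e-15 m

8.7933e-15


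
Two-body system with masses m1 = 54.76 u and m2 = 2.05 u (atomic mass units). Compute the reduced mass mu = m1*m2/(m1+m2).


mu = m1 * m2 / (m1 + m2)
= 54.76 * 2.05 / (54.76 + 2.05)
= 112.258 / 56.81
= 1.976 u

1.976


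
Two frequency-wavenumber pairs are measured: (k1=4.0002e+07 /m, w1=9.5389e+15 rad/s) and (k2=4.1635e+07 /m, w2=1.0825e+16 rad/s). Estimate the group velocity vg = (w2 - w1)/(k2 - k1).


vg = (w2 - w1) / (k2 - k1)
= (1.0825e+16 - 9.5389e+15) / (4.1635e+07 - 4.0002e+07)
= 1.2861e+15 / 1.6330e+06
= 7.8757e+08 m/s

7.8757e+08


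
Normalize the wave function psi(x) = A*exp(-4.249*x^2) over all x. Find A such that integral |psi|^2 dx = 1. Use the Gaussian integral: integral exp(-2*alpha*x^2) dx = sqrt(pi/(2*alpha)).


integral |psi|^2 dx = A^2 * sqrt(pi/(2*alpha)) = 1
A^2 = sqrt(2*alpha/pi)
= sqrt(2 * 4.249 / pi)
= 1.644688
A = sqrt(1.644688)
= 1.2825

1.2825


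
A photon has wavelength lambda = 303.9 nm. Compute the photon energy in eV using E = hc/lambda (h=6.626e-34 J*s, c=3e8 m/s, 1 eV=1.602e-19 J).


E = hc / lambda
= (6.626e-34)(3e8) / (303.9e-9)
= 1.9878e-25 / 3.0390e-07
= 6.5410e-19 J
Converting to eV: 6.5410e-19 / 1.602e-19
= 4.083 eV

4.083


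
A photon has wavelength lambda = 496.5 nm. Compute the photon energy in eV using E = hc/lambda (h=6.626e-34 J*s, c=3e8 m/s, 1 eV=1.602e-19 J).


E = hc / lambda
= (6.626e-34)(3e8) / (496.5e-9)
= 1.9878e-25 / 4.9650e-07
= 4.0036e-19 J
Converting to eV: 4.0036e-19 / 1.602e-19
= 2.4991 eV

2.4991


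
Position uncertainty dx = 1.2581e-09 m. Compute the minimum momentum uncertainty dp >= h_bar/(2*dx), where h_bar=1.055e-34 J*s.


dp = h_bar / (2 * dx)
= 1.055e-34 / (2 * 1.2581e-09)
= 1.055e-34 / 2.5162e-09
= 4.1928e-26 kg*m/s

4.1928e-26


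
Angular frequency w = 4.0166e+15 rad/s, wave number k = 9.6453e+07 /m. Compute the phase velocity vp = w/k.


vp = w / k
= 4.0166e+15 / 9.6453e+07
= 4.1643e+07 m/s

4.1643e+07


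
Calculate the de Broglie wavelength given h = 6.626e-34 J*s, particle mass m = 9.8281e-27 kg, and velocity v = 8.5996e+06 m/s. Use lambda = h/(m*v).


lambda = h / (m * v)
= 6.626e-34 / (9.8281e-27 * 8.5996e+06)
= 6.626e-34 / 8.4518e-20
= 7.8398e-15 m

7.8398e-15


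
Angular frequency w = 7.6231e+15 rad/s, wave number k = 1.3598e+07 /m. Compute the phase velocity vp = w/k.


vp = w / k
= 7.6231e+15 / 1.3598e+07
= 5.6060e+08 m/s

5.6060e+08


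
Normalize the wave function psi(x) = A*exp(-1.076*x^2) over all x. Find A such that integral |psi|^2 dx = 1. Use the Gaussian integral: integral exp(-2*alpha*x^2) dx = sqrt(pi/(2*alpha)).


integral |psi|^2 dx = A^2 * sqrt(pi/(2*alpha)) = 1
A^2 = sqrt(2*alpha/pi)
= sqrt(2 * 1.076 / pi)
= 0.827649
A = sqrt(0.827649)
= 0.9098

0.9098


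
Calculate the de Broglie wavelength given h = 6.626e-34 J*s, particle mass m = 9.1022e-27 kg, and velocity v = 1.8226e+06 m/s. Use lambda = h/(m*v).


lambda = h / (m * v)
= 6.626e-34 / (9.1022e-27 * 1.8226e+06)
= 6.626e-34 / 1.6590e-20
= 3.9941e-14 m

3.9941e-14


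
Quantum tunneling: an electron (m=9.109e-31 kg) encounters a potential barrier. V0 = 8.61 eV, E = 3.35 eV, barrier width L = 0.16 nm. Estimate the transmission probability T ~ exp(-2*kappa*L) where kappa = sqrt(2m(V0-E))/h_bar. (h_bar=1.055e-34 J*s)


V0 - E = 5.26 eV = 8.4265e-19 J
kappa = sqrt(2 * m * (V0-E)) / h_bar
= sqrt(2 * 9.109e-31 * 8.4265e-19) / 1.055e-34
= 1.1744e+10 /m
2*kappa*L = 2 * 1.1744e+10 * 0.16e-9
= 3.7581
T = exp(-3.7581) = 2.332728e-02

2.332728e-02


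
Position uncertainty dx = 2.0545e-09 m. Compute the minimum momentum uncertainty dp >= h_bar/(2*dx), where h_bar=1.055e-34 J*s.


dp = h_bar / (2 * dx)
= 1.055e-34 / (2 * 2.0545e-09)
= 1.055e-34 / 4.1090e-09
= 2.5675e-26 kg*m/s

2.5675e-26


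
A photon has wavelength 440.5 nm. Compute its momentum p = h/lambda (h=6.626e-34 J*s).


p = h / lambda
= 6.626e-34 / (440.5e-9)
= 6.626e-34 / 4.4050e-07
= 1.5042e-27 kg*m/s

1.5042e-27


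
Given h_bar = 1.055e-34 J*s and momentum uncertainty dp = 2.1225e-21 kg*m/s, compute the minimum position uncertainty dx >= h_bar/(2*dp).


dx = h_bar / (2 * dp)
= 1.055e-34 / (2 * 2.1225e-21)
= 1.055e-34 / 4.2450e-21
= 2.4853e-14 m

2.4853e-14


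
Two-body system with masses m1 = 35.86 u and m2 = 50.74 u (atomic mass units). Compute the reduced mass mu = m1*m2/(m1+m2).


mu = m1 * m2 / (m1 + m2)
= 35.86 * 50.74 / (35.86 + 50.74)
= 1819.5364 / 86.6
= 21.0108 u

21.0108
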